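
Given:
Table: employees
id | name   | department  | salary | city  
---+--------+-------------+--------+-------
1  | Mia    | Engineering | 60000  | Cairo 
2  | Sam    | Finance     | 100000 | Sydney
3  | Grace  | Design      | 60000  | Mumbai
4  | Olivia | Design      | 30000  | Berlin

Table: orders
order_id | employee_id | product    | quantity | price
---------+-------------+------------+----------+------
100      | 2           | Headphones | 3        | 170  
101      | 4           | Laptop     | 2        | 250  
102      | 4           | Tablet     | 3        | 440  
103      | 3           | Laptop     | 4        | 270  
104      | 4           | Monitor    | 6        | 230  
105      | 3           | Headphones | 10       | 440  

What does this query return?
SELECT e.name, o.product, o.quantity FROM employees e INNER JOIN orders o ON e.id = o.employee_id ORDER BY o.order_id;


Joining employees.id = orders.employee_id:
  employee Sam (id=2) -> order Headphones
  employee Olivia (id=4) -> order Laptop
  employee Olivia (id=4) -> order Tablet
  employee Grace (id=3) -> order Laptop
  employee Olivia (id=4) -> order Monitor
  employee Grace (id=3) -> order Headphones


6 rows:
Sam, Headphones, 3
Olivia, Laptop, 2
Olivia, Tablet, 3
Grace, Laptop, 4
Olivia, Monitor, 6
Grace, Headphones, 10


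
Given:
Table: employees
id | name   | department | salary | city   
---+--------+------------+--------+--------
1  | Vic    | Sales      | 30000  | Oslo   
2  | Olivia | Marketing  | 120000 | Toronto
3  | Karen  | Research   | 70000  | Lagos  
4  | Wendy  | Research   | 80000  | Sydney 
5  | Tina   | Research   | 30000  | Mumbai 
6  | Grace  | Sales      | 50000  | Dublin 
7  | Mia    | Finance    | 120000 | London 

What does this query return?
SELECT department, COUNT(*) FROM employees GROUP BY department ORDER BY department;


Assigning each row to its department group:
  Vic -> Sales
  Olivia -> Marketing
  Karen -> Research
  Wendy -> Research
  Tina -> Research
  Grace -> Sales
  Mia -> Finance


4 groups:
Finance, 1
Marketing, 1
Research, 3
Sales, 2


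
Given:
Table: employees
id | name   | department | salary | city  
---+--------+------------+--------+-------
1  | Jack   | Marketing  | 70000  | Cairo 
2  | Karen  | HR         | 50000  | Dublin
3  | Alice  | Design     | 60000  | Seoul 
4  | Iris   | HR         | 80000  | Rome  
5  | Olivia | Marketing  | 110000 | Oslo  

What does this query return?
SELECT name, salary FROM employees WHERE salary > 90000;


Filtering: salary > 90000
Matching: 1 rows

1 rows:
Olivia, 110000


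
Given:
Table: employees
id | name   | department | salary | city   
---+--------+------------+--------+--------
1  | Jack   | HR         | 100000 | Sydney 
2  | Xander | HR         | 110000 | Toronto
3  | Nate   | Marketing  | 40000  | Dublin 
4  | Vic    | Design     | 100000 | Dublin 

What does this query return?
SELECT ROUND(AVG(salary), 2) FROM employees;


SUM(salary) = 350000
COUNT = 4
ROUND(AVG, 2) = ROUND(350000 / 4, 2) = 87500.0

87500.0


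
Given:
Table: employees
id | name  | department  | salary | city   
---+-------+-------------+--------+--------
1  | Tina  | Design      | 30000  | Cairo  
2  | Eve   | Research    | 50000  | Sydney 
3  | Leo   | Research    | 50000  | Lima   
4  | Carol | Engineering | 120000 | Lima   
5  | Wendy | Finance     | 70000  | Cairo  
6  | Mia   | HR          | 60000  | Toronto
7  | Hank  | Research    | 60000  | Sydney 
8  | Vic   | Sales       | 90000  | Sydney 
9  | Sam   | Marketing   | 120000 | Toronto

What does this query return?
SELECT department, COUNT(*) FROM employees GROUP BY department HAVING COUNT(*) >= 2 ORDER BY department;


Groups with count >= 2:
  Research: 3 -> PASS
  Design: 1 -> filtered out
  Engineering: 1 -> filtered out
  Finance: 1 -> filtered out
  HR: 1 -> filtered out
  Marketing: 1 -> filtered out
  Sales: 1 -> filtered out


1 groups:
Research, 3


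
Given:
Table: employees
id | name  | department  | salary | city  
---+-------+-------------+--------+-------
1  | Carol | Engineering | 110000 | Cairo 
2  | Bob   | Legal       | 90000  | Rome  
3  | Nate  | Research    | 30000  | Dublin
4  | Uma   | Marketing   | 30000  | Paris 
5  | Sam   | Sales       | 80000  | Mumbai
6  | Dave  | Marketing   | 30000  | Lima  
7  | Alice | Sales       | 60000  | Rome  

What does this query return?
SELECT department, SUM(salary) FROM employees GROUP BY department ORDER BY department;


Summing salary within each department:
  Engineering: 110000 = 110000
  Legal: 90000 = 90000
  Marketing: 30000 + 30000 = 60000
  Research: 30000 = 30000
  Sales: 80000 + 60000 = 140000


5 groups:
Engineering, 110000
Legal, 90000
Marketing, 60000
Research, 30000
Sales, 140000


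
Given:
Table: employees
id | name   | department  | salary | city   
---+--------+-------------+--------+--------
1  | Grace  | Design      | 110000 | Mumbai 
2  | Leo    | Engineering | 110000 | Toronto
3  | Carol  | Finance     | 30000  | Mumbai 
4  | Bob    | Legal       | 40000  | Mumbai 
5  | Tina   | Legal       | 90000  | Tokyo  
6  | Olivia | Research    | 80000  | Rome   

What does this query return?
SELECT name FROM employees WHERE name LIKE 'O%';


LIKE 'O%' matches names starting with 'O'
Matching: 1

1 rows:
Olivia


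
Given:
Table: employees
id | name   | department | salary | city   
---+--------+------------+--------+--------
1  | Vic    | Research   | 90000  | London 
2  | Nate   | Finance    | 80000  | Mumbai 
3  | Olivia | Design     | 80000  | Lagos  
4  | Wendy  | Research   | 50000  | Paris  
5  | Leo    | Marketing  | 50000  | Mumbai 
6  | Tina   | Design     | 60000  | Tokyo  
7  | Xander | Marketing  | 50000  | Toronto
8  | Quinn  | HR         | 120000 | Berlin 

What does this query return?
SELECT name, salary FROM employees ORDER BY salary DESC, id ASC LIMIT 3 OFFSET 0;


Sort by salary DESC (id ASC tiebreak), then skip 0 and take 3
Rows 1 through 3

3 rows:
Quinn, 120000
Vic, 90000
Nate, 80000


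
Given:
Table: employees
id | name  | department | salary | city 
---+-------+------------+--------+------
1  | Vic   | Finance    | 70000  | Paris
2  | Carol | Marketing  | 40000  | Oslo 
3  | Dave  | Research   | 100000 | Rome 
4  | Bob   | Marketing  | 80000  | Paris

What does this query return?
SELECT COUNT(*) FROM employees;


COUNT(*) counts all rows

4


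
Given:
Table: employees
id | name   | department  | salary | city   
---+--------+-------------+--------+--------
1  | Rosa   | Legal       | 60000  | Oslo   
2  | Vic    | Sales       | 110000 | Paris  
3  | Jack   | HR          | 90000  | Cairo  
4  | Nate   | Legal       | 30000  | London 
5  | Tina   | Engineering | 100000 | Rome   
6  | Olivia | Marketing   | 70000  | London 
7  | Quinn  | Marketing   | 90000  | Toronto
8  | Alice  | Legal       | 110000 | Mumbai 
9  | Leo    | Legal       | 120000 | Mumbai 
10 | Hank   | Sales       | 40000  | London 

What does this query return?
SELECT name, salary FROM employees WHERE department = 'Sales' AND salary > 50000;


Filtering: department = 'Sales' AND salary > 50000
Matching: 1 rows

1 rows:
Vic, 110000


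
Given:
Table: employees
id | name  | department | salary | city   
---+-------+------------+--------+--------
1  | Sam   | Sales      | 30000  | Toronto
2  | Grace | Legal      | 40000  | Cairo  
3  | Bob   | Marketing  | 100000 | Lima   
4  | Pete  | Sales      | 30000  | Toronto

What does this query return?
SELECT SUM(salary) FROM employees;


SUM(salary) = 30000 + 40000 + 100000 + 30000 = 200000

200000


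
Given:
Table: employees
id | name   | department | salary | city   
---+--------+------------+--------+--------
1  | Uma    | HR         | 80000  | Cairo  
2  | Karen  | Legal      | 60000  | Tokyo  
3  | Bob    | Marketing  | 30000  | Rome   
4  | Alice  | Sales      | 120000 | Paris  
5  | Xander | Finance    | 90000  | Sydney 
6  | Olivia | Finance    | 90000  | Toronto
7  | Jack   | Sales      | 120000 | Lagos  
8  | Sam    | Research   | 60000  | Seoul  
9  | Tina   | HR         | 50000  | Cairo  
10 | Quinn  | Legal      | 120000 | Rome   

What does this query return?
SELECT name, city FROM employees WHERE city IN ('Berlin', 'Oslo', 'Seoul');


Filtering: city IN ('Berlin', 'Oslo', 'Seoul')
Matching: 1 rows

1 rows:
Sam, Seoul


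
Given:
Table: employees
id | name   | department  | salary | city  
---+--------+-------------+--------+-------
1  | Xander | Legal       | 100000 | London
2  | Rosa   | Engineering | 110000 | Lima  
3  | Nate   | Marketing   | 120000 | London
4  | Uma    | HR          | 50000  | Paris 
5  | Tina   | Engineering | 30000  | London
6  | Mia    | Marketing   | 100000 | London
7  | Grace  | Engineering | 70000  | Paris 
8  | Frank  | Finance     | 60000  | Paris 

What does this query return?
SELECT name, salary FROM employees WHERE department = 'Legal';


Filtering: department = 'Legal'
Matching rows: 1

1 rows:
Xander, 100000


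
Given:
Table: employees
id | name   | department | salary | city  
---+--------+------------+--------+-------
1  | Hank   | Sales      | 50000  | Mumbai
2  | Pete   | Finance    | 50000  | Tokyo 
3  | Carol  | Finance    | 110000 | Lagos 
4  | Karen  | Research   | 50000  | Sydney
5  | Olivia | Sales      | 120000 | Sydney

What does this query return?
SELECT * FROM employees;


SELECT * returns all 5 rows with all columns

5 rows:
1, Hank, Sales, 50000, Mumbai
2, Pete, Finance, 50000, Tokyo
3, Carol, Finance, 110000, Lagos
4, Karen, Research, 50000, Sydney
5, Olivia, Sales, 120000, Sydney


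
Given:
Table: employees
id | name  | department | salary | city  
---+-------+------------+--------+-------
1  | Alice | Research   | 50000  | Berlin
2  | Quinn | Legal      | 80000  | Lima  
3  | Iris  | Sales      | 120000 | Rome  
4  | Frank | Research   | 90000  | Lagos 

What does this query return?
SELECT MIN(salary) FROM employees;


Salaries: 50000, 80000, 120000, 90000
MIN = 50000

50000


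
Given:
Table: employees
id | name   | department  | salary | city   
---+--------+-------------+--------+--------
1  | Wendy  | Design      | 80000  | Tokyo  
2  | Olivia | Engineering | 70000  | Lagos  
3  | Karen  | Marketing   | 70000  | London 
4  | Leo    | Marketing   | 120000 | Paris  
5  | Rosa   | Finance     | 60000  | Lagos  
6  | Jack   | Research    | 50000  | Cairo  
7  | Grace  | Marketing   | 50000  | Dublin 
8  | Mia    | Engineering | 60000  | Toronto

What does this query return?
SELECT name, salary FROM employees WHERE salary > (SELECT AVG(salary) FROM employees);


Subquery: AVG(salary) = 70000.0
Filtering: salary > 70000.0
  Wendy (80000) -> MATCH
  Leo (120000) -> MATCH


2 rows:
Wendy, 80000
Leo, 120000


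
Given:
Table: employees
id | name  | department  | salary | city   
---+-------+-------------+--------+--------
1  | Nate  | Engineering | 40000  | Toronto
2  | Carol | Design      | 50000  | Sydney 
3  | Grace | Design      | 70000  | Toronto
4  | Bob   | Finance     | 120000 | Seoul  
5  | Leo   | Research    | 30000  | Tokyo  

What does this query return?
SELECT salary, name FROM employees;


Projecting columns: salary, name

5 rows:
40000, Nate
50000, Carol
70000, Grace
120000, Bob
30000, Leo


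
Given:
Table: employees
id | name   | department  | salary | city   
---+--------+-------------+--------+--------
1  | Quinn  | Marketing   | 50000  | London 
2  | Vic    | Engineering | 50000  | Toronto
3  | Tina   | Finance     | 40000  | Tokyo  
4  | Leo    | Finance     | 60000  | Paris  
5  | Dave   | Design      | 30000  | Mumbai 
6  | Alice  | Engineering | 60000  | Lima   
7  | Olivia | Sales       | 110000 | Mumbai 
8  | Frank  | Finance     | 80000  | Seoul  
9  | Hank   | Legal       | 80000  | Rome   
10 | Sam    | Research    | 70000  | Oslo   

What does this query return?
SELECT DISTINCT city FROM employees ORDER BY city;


All 'city' values (row order): London, Toronto, Tokyo, Paris, Mumbai, Lima, Mumbai, Seoul, Rome, Oslo
Removing duplicates leaves 9 unique value(s).

9 values:
Lima
London
Mumbai
Oslo
Paris
Rome
Seoul
Tokyo
Toronto


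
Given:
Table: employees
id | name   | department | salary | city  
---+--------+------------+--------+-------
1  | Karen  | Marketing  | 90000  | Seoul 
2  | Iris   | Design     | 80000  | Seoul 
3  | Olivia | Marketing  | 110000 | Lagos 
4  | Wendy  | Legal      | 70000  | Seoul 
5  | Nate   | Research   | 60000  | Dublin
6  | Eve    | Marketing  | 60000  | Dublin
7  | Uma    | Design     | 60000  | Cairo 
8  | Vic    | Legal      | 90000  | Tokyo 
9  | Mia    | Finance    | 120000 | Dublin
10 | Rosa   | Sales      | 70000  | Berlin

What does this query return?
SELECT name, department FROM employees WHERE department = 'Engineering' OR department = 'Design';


Filtering: department = 'Engineering' OR 'Design'
Matching: 2 rows

2 rows:
Iris, Design
Uma, Design


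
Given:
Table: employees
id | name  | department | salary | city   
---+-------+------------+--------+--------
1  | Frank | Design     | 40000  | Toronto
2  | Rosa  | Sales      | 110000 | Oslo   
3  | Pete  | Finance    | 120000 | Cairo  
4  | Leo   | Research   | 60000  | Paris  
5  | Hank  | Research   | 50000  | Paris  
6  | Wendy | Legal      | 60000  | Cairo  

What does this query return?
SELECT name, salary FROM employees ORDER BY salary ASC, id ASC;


Sorting by salary ASC, then id ASC for ties

6 rows:
Frank, 40000
Hank, 50000
Leo, 60000
Wendy, 60000
Rosa, 110000
Pete, 120000


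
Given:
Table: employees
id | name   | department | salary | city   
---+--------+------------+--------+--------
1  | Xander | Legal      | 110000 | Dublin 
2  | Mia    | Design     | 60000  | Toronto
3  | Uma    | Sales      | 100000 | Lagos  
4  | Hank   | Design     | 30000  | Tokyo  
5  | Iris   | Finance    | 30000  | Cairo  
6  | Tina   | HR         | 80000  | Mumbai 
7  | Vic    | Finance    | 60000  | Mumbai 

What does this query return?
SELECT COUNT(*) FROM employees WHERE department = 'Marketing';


Counting rows where department = 'Marketing'


0


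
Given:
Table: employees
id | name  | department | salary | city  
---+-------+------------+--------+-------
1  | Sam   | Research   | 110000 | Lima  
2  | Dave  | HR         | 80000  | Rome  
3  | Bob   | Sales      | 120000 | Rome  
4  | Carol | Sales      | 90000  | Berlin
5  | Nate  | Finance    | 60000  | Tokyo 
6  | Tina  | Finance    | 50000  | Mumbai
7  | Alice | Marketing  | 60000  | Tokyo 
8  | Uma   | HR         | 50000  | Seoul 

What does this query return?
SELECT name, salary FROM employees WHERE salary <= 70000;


Filtering: salary <= 70000
Matching: 4 rows

4 rows:
Nate, 60000
Tina, 50000
Alice, 60000
Uma, 50000


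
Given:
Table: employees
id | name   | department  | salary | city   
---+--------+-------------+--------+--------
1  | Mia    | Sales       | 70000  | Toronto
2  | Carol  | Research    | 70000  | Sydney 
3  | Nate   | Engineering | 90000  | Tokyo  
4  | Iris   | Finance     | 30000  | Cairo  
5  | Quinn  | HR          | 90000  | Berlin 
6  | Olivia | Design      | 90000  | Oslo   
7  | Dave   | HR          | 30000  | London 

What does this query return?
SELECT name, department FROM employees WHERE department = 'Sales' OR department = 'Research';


Filtering: department = 'Sales' OR 'Research'
Matching: 2 rows

2 rows:
Mia, Sales
Carol, Research


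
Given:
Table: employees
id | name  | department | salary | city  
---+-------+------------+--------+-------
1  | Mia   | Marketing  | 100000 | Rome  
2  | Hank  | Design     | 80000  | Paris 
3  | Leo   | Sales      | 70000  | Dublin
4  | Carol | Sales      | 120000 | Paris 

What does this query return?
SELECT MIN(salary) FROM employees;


Salaries: 100000, 80000, 70000, 120000
MIN = 70000

70000


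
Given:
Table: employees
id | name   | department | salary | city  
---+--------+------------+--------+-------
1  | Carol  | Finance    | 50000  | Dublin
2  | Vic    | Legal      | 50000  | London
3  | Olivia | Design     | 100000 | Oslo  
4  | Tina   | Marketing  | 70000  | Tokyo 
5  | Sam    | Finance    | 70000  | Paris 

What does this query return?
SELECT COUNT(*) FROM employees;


COUNT(*) counts all rows

5


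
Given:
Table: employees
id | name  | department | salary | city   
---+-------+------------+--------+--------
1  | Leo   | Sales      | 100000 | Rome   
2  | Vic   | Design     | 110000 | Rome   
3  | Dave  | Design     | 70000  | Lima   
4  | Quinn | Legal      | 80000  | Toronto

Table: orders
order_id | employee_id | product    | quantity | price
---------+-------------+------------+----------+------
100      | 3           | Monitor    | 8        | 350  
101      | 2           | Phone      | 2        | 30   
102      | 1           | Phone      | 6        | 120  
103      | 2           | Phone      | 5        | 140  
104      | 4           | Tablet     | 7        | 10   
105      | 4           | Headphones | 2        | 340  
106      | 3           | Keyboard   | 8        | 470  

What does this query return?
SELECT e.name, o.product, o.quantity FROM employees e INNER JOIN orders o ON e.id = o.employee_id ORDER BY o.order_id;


Joining employees.id = orders.employee_id:
  employee Dave (id=3) -> order Monitor
  employee Vic (id=2) -> order Phone
  employee Leo (id=1) -> order Phone
  employee Vic (id=2) -> order Phone
  employee Quinn (id=4) -> order Tablet
  employee Quinn (id=4) -> order Headphones
  employee Dave (id=3) -> order Keyboard


7 rows:
Dave, Monitor, 8
Vic, Phone, 2
Leo, Phone, 6
Vic, Phone, 5
Quinn, Tablet, 7
Quinn, Headphones, 2
Dave, Keyboard, 8


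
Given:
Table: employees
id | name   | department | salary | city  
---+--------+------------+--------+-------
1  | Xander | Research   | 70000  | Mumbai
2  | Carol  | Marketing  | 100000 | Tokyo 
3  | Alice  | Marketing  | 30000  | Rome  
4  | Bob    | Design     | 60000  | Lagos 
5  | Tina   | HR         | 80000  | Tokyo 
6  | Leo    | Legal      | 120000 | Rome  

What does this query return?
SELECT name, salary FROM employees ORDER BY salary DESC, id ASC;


Sorting by salary DESC, then id ASC for ties

6 rows:
Leo, 120000
Carol, 100000
Tina, 80000
Xander, 70000
Bob, 60000
Alice, 30000


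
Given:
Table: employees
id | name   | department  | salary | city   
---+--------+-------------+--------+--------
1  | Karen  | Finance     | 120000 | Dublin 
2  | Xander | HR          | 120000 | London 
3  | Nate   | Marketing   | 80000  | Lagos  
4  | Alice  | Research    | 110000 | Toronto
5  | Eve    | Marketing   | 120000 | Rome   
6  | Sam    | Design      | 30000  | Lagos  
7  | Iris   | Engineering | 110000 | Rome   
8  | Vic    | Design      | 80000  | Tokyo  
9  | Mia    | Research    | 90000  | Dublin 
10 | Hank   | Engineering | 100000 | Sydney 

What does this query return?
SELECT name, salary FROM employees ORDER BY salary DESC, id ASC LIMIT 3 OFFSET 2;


Sort by salary DESC (id ASC tiebreak), then skip 2 and take 3
Rows 3 through 5

3 rows:
Eve, 120000
Alice, 110000
Iris, 110000


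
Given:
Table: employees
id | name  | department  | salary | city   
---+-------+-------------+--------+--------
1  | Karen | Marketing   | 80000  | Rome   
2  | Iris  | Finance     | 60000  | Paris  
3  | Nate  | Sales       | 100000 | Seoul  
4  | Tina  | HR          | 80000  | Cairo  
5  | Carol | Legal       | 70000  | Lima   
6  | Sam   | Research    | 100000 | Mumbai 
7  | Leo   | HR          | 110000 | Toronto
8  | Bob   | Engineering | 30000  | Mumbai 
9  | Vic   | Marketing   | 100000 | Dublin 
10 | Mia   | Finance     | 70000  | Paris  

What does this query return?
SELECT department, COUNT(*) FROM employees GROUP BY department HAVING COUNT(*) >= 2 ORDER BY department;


Groups with count >= 2:
  Finance: 2 -> PASS
  HR: 2 -> PASS
  Marketing: 2 -> PASS
  Engineering: 1 -> filtered out
  Legal: 1 -> filtered out
  Research: 1 -> filtered out
  Sales: 1 -> filtered out


3 groups:
Finance, 2
HR, 2
Marketing, 2


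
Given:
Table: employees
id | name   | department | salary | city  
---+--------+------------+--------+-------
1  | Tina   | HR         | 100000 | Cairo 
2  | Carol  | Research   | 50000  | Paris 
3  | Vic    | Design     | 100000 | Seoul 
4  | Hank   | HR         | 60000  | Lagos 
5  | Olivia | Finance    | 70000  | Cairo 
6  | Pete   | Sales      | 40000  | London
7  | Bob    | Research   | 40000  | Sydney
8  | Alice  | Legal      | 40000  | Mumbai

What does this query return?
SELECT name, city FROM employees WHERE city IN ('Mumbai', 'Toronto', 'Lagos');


Filtering: city IN ('Mumbai', 'Toronto', 'Lagos')
Matching: 2 rows

2 rows:
Hank, Lagos
Alice, Mumbai


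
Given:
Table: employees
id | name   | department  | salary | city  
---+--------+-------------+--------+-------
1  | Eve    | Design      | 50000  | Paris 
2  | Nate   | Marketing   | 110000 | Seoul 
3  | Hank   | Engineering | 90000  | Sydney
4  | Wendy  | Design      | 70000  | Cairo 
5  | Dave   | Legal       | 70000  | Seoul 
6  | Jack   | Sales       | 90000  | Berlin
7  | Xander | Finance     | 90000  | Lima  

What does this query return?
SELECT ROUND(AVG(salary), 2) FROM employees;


SUM(salary) = 570000
COUNT = 7
ROUND(AVG, 2) = ROUND(570000 / 7, 2) = 81428.57

81428.57


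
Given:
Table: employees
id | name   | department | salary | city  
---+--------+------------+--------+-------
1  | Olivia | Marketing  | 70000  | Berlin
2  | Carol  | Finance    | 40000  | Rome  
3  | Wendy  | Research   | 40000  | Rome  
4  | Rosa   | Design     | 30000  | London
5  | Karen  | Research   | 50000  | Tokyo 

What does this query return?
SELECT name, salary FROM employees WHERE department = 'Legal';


Filtering: department = 'Legal'
Matching rows: 0

Empty result set (0 rows)


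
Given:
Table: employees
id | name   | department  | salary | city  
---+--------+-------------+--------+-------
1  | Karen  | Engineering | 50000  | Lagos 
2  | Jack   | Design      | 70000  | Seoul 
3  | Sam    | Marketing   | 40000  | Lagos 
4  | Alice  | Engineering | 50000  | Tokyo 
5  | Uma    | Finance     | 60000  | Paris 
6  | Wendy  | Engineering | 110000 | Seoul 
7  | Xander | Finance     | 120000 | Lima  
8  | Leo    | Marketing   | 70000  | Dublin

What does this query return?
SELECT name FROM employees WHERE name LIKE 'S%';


LIKE 'S%' matches names starting with 'S'
Matching: 1

1 rows:
Sam


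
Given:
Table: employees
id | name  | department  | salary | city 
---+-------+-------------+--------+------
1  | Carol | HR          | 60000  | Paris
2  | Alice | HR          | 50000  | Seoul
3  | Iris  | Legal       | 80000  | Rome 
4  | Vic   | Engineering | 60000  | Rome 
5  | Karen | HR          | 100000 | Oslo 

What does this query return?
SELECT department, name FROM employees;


Projecting columns: department, name

5 rows:
HR, Carol
HR, Alice
Legal, Iris
Engineering, Vic
HR, Karen


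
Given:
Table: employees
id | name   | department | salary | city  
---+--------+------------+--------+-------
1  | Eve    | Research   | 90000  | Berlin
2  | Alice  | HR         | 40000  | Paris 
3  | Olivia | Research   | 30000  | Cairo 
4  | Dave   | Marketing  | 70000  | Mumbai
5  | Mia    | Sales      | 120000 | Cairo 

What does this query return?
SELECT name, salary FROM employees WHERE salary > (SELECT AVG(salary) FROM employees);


Subquery: AVG(salary) = 70000.0
Filtering: salary > 70000.0
  Eve (90000) -> MATCH
  Mia (120000) -> MATCH


2 rows:
Eve, 90000
Mia, 120000


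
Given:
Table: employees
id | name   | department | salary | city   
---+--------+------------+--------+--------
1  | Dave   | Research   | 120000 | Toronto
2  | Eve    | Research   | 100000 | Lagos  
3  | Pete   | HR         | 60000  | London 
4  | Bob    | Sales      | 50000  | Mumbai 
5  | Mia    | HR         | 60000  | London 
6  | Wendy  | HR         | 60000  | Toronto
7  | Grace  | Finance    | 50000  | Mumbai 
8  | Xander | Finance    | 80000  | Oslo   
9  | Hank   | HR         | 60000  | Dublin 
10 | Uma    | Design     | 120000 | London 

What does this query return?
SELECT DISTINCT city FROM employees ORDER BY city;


All 'city' values (row order): Toronto, Lagos, London, Mumbai, London, Toronto, Mumbai, Oslo, Dublin, London
Removing duplicates leaves 6 unique value(s).

6 values:
Dublin
Lagos
London
Mumbai
Oslo
Toronto


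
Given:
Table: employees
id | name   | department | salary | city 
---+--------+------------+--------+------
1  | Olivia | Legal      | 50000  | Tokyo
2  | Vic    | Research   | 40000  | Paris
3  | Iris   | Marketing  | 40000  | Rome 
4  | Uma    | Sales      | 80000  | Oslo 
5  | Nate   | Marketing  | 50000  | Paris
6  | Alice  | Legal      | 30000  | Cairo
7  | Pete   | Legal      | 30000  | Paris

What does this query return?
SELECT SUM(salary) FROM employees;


SUM(salary) = 50000 + 40000 + 40000 + 80000 + 50000 + 30000 + 30000 = 320000

320000


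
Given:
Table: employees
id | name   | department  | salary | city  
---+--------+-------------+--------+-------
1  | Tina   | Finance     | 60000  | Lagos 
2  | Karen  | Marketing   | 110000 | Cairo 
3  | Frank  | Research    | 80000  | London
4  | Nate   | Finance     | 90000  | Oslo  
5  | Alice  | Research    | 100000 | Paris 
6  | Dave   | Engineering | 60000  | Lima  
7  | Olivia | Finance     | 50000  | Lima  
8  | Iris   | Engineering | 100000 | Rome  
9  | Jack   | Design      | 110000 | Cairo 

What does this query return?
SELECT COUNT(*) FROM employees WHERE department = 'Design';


Counting rows where department = 'Design'
  Jack -> MATCH


1


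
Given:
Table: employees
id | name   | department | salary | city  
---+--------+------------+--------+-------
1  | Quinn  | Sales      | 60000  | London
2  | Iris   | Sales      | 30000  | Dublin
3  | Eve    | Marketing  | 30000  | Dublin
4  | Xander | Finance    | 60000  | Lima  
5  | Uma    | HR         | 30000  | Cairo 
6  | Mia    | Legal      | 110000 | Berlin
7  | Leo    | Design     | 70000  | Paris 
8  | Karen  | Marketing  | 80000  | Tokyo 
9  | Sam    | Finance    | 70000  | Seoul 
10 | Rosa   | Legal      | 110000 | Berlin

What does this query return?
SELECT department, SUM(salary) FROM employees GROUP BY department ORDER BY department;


Summing salary within each department:
  Design: 70000 = 70000
  Finance: 60000 + 70000 = 130000
  HR: 30000 = 30000
  Legal: 110000 + 110000 = 220000
  Marketing: 30000 + 80000 = 110000
  Sales: 60000 + 30000 = 90000


6 groups:
Design, 70000
Finance, 130000
HR, 30000
Legal, 220000
Marketing, 110000
Sales, 90000


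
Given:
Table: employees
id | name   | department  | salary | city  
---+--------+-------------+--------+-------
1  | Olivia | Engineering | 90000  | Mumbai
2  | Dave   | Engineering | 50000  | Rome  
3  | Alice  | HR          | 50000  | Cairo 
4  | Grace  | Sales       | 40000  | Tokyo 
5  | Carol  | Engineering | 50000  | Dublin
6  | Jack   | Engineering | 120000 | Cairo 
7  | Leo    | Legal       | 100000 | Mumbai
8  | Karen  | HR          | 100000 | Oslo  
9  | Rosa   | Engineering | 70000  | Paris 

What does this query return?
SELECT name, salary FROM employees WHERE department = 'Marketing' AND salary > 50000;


Filtering: department = 'Marketing' AND salary > 50000
Matching: 0 rows

Empty result set (0 rows)


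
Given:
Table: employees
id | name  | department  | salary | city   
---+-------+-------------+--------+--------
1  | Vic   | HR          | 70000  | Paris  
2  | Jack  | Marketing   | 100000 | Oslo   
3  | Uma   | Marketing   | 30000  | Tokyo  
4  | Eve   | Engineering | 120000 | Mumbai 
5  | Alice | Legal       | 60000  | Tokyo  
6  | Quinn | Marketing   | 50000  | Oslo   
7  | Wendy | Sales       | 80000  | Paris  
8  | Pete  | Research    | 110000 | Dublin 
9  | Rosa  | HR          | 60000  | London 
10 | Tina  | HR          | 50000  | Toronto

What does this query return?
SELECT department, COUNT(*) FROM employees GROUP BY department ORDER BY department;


Assigning each row to its department group:
  Vic -> HR
  Jack -> Marketing
  Uma -> Marketing
  Eve -> Engineering
  Alice -> Legal
  Quinn -> Marketing
  Wendy -> Sales
  Pete -> Research
  Rosa -> HR
  Tina -> HR


6 groups:
Engineering, 1
HR, 3
Legal, 1
Marketing, 3
Research, 1
Sales, 1


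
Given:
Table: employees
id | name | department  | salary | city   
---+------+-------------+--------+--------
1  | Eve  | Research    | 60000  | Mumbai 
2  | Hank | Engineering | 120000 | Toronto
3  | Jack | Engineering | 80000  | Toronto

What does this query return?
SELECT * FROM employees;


SELECT * returns all 3 rows with all columns

3 rows:
1, Eve, Research, 60000, Mumbai
2, Hank, Engineering, 120000, Toronto
3, Jack, Engineering, 80000, Toronto


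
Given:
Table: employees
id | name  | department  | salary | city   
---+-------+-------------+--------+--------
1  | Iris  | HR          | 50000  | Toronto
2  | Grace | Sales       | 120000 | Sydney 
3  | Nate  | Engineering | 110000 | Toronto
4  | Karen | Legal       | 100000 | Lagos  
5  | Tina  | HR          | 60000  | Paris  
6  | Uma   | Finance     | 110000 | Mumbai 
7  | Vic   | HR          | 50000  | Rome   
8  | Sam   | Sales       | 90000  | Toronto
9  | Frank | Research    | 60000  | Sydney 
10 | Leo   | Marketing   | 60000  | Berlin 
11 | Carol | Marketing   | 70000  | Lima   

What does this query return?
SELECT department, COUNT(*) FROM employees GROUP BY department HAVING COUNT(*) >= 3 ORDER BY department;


Groups with count >= 3:
  HR: 3 -> PASS
  Engineering: 1 -> filtered out
  Finance: 1 -> filtered out
  Legal: 1 -> filtered out
  Marketing: 2 -> filtered out
  Research: 1 -> filtered out
  Sales: 2 -> filtered out


1 groups:
HR, 3


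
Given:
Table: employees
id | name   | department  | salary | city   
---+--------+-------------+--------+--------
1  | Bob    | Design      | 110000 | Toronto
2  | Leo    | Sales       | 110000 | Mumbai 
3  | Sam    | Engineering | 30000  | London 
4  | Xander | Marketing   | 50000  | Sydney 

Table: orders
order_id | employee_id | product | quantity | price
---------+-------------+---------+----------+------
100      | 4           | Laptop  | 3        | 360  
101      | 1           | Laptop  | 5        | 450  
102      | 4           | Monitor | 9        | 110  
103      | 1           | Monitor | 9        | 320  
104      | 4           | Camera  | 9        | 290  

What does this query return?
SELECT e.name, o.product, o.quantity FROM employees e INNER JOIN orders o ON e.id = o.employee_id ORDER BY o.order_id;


Joining employees.id = orders.employee_id:
  employee Xander (id=4) -> order Laptop
  employee Bob (id=1) -> order Laptop
  employee Xander (id=4) -> order Monitor
  employee Bob (id=1) -> order Monitor
  employee Xander (id=4) -> order Camera


5 rows:
Xander, Laptop, 3
Bob, Laptop, 5
Xander, Monitor, 9
Bob, Monitor, 9
Xander, Camera, 9


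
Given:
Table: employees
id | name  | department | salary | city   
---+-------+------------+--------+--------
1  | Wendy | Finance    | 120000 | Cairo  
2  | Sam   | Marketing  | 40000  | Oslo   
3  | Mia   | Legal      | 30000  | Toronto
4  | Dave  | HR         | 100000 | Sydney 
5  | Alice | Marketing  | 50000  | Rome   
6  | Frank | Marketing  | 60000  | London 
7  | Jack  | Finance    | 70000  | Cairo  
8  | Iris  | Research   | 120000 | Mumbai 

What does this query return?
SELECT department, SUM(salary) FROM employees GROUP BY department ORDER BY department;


Summing salary within each department:
  Finance: 120000 + 70000 = 190000
  HR: 100000 = 100000
  Legal: 30000 = 30000
  Marketing: 40000 + 50000 + 60000 = 150000
  Research: 120000 = 120000


5 groups:
Finance, 190000
HR, 100000
Legal, 30000
Marketing, 150000
Research, 120000


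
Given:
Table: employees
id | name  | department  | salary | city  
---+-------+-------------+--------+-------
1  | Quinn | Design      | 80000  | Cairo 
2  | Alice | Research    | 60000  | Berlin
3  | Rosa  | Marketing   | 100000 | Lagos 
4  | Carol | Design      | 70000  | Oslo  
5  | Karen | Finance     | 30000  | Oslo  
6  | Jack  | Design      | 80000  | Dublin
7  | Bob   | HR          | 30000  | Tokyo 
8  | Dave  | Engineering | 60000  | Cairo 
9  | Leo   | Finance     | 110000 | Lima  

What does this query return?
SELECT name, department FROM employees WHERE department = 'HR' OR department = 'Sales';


Filtering: department = 'HR' OR 'Sales'
Matching: 1 rows

1 rows:
Bob, HR


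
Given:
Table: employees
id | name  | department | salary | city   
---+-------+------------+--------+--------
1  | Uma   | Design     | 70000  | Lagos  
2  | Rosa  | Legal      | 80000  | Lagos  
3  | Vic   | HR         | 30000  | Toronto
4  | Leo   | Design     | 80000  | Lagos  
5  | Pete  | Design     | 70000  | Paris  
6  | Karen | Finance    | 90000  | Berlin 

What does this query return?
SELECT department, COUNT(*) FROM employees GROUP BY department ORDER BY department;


Assigning each row to its department group:
  Uma -> Design
  Rosa -> Legal
  Vic -> HR
  Leo -> Design
  Pete -> Design
  Karen -> Finance


4 groups:
Design, 3
Finance, 1
HR, 1
Legal, 1


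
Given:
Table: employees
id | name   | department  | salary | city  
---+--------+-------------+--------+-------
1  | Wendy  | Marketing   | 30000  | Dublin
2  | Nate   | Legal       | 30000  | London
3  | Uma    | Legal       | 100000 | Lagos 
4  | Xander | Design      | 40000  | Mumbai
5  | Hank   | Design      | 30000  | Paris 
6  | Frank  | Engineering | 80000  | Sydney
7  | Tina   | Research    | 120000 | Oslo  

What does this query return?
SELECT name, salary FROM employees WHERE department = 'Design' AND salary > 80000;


Filtering: department = 'Design' AND salary > 80000
Matching: 0 rows

Empty result set (0 rows)


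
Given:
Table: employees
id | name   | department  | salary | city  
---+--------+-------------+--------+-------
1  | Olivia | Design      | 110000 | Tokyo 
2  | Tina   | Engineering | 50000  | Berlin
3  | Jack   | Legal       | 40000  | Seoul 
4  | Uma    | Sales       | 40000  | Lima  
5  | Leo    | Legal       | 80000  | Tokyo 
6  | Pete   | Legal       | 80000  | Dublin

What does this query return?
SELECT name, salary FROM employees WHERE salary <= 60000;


Filtering: salary <= 60000
Matching: 3 rows

3 rows:
Tina, 50000
Jack, 40000
Uma, 40000


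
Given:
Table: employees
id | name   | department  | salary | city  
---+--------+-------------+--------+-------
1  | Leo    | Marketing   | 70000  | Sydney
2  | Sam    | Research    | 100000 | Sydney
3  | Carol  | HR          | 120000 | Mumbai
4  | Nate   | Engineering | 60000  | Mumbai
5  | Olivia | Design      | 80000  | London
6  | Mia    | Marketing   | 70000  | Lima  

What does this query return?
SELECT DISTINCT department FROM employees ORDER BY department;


All 'department' values (row order): Marketing, Research, HR, Engineering, Design, Marketing
Removing duplicates leaves 5 unique value(s).

5 values:
Design
Engineering
HR
Marketing
Research


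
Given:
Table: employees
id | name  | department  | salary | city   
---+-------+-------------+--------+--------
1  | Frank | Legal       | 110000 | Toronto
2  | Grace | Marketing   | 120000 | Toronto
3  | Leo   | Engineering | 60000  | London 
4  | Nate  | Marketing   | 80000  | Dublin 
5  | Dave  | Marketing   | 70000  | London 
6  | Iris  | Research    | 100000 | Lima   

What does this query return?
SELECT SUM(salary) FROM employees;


SUM(salary) = 110000 + 120000 + 60000 + 80000 + 70000 + 100000 = 540000

540000


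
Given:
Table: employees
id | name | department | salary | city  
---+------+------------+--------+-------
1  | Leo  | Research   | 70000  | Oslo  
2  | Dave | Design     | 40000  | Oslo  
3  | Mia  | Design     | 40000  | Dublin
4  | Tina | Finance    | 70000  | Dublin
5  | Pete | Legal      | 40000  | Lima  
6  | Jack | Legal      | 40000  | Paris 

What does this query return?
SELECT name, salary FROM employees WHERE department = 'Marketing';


Filtering: department = 'Marketing'
Matching rows: 0

Empty result set (0 rows)


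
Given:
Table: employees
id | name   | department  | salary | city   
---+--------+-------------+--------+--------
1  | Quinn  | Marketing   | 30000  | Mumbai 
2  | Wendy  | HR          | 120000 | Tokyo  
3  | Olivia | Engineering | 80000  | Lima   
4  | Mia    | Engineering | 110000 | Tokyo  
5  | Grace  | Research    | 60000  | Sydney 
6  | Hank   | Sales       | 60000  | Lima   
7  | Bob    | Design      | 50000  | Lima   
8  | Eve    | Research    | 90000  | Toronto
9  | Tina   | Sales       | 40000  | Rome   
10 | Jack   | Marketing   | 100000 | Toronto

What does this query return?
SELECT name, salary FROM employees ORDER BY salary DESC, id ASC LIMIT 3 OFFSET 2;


Sort by salary DESC (id ASC tiebreak), then skip 2 and take 3
Rows 3 through 5

3 rows:
Jack, 100000
Eve, 90000
Olivia, 80000


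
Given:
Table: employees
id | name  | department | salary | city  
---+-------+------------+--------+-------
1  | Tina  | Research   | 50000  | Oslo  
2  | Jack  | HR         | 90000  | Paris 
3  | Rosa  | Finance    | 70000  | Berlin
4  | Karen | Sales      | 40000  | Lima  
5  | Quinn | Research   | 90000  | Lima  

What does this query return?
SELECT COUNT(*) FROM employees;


COUNT(*) counts all rows

5


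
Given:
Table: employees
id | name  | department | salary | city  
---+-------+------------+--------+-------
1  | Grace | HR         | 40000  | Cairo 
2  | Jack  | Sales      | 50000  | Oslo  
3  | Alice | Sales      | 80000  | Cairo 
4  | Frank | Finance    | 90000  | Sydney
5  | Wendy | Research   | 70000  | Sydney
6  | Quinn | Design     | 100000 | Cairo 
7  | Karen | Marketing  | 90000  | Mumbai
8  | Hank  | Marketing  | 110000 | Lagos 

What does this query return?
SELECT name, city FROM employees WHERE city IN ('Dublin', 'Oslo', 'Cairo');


Filtering: city IN ('Dublin', 'Oslo', 'Cairo')
Matching: 4 rows

4 rows:
Grace, Cairo
Jack, Oslo
Alice, Cairo
Quinn, Cairo


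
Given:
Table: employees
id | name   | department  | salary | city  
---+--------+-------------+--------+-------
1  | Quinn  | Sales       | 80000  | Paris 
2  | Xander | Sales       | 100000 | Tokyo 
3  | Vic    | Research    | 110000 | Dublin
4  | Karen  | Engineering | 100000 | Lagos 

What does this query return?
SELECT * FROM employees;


SELECT * returns all 4 rows with all columns

4 rows:
1, Quinn, Sales, 80000, Paris
2, Xander, Sales, 100000, Tokyo
3, Vic, Research, 110000, Dublin
4, Karen, Engineering, 100000, Lagos


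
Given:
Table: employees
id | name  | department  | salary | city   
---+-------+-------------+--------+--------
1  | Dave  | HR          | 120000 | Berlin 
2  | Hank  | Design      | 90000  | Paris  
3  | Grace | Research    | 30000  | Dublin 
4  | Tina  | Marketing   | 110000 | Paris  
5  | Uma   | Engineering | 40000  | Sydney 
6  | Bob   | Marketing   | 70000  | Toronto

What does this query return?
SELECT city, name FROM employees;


Projecting columns: city, name

6 rows:
Berlin, Dave
Paris, Hank
Dublin, Grace
Paris, Tina
Sydney, Uma
Toronto, Bob


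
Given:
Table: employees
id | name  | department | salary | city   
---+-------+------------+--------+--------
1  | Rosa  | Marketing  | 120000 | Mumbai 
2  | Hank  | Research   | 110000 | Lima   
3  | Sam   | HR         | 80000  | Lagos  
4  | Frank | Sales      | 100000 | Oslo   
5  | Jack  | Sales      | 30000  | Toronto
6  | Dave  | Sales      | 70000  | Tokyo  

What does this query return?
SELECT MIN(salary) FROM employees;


Salaries: 120000, 110000, 80000, 100000, 30000, 70000
MIN = 30000

30000


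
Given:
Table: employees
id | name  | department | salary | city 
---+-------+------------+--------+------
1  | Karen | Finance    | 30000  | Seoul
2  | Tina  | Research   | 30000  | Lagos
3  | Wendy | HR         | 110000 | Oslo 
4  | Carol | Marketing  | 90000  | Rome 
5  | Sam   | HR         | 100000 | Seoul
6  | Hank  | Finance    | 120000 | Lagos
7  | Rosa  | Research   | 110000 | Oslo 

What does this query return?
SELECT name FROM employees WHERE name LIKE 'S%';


LIKE 'S%' matches names starting with 'S'
Matching: 1

1 rows:
Sam


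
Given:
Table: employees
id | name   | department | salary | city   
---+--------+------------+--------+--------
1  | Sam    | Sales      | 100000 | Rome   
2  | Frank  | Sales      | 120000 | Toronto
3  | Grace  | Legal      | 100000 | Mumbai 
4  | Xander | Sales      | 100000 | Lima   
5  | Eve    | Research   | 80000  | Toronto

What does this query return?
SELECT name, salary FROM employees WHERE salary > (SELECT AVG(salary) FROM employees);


Subquery: AVG(salary) = 100000.0
Filtering: salary > 100000.0
  Frank (120000) -> MATCH


1 rows:
Frank, 120000
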